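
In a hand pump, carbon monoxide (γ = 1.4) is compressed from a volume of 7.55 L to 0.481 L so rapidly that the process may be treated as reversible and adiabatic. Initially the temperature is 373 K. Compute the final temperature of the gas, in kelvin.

For a reversible adiabat TV^(γ−1) is constant, so T₂ = T₁ (V₁/V₂)^(γ−1).
T₂ = 373 × (7.55/0.481)^(0.4) = 1122 K.

T₂ ≈ 1120 K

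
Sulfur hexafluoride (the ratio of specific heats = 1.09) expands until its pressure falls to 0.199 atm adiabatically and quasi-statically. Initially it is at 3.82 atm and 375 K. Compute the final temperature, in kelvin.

T₂ ≈ 294 K

Adiabatic: T₂/T₁ = (P₂/P₁)^((γ−1)/γ).
T₂ = 375 × (0.199/3.82)^(0.0826) = 293.8 K.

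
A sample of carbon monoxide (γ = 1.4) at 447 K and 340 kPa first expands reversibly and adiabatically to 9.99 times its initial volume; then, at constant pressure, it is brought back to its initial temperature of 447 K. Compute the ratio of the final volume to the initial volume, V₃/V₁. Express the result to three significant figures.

V₃/V₁ ≈ 25.1

Adiabatic step: V₂/V₁ = 9.99; T₂ = T₁·(1/9.99)^(0.4) = 178 K.
Isobaric step: V₃/V₂ = T₃/T₂ = 447/178.
V₃/V₁ = (V₂/V₁)(V₃/V₂) = 9.99 × (447/178) = 25.08.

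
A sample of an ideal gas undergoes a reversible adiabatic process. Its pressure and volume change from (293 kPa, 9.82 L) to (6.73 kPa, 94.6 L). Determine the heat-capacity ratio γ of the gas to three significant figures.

PV^γ = const ⇒ γ = ln(P₂/P₁) / ln(V₁/V₂).
γ = ln(6.73/293) / ln(9.82/94.6) = 1.666.

γ ≈ 1.67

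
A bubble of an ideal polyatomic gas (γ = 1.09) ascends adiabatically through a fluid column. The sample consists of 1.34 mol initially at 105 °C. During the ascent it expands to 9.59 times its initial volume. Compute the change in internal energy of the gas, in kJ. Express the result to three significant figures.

ΔU ≈ -8.62 kJ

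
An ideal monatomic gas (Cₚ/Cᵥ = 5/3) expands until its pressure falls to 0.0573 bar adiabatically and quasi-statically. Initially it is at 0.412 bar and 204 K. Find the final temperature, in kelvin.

T₂ ≈ 92.7 K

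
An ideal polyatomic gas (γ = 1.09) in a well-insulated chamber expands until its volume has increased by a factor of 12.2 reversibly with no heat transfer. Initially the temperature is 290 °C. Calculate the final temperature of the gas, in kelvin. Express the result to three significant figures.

T₂ ≈ 450 K

For a reversible adiabat TV^(γ−1) is constant, so T₂ = T₁ (V₁/V₂)^(γ−1).
T₁ = 290 °C = 563.1 K.
T₂ = 563.1 × (1/12.2)^(0.09) = 449.6 K.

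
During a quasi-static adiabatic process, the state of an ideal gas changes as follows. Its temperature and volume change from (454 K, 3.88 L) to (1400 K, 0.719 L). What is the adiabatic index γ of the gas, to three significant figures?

γ ≈ 1.67

TV^(γ−1) = const ⇒ γ − 1 = ln(T₂/T₁) / ln(V₁/V₂).
γ = 1 + ln(1400/454) / ln(3.88/0.719) = 1.668.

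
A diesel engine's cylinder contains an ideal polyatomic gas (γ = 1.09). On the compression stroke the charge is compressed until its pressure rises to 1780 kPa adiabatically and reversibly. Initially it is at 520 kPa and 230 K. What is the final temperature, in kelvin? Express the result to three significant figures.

T₂ ≈ 255 K

Along an adiabat T P^((1−γ)/γ) is constant, so T₂ = T₁ (P₂/P₁)^((γ−1)/γ).
T₂ = 230 × (1780/520)^(0.0826) = 254.6 K.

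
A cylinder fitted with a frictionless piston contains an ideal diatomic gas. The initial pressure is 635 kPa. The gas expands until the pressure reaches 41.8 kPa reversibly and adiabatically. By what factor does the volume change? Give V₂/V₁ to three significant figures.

V₂/V₁ ≈ 6.98

From PV^γ = const, V₂/V₁ = (P₁/P₂)^(1/γ).
For a diatomic ideal gas γ = 7/5.
V₂/V₁ = (635/41.8)^(5/7) = 6.982.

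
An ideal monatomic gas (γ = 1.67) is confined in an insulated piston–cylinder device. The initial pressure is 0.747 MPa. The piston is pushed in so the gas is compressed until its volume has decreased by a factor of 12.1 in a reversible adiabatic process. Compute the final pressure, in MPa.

Since PV^γ is constant along a reversible adiabat, P₂ = P₁ (V₁/V₂)^γ.
P₂ = 0.747 × 12.1^(1.67) = 48.04 MPa.

P₂ ≈ 48.0 MPa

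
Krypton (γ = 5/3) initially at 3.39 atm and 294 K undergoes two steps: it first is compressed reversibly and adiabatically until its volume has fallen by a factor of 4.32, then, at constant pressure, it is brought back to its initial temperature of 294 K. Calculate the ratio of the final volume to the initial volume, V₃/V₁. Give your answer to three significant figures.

Adiabatic step: V₂/V₁ = 0.2315; T₂ = T₁·4.32^(2/3) = 779.8 K.
Isobaric step: V₃/V₂ = T₃/T₂ = 294/779.8.
V₃/V₁ = (V₂/V₁)(V₃/V₂) = 0.2315 × (294/779.8) = 0.08727.

V₃/V₁ ≈ 0.0873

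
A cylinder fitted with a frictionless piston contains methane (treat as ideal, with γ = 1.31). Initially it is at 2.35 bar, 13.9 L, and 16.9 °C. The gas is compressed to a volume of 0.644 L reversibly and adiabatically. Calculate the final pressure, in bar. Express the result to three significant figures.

P₂ ≈ 131 bar

Adiabatic: P₁V₁^γ = P₂V₂^γ ⇒ P₂ = P₁ (V₁/V₂)^γ.
P₂ = 2.35 × (13.9/0.644)^(1.31) = 131.5 bar.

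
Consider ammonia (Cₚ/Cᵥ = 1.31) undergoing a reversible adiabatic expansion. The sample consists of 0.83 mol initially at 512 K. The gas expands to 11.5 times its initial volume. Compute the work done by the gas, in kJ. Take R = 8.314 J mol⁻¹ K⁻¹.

W ≈ 6.05 kJ

For a reversible adiabat TV^(γ−1) is constant, so T₂ = T₁ (V₁/V₂)^(γ−1).
T₂ = 512 × (1/11.5)^(0.31) = 240.1 K.
Q = 0, so ΔU = W_on_gas = nCᵥΔT with Cᵥ = R/(γ−1) = 26.82 J/(mol·K).
ΔU = 0.83 × 26.82 × (240.1 − 512) = -6052 J.
Work done by the gas = −ΔU = 6052 J.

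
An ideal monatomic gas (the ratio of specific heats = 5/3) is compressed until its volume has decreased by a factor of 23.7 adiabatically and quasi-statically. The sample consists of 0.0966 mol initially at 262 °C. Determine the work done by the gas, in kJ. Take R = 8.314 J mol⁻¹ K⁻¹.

W ≈ -4.67 kJ

For a reversible adiabat TV^(γ−1) is constant, so T₂ = T₁ (V₁/V₂)^(γ−1).
T₁ = 262 °C = 535.1 K.
T₂ = 535.1 × 23.7^(2/3) = 4415 K.
Q = 0, so ΔU = W_on_gas = nCᵥΔT with Cᵥ = R/(γ−1) = 12.47 J/(mol·K).
ΔU = 0.0966 × 12.47 × (4415 − 535.1) = 4675 J.
Work done by the gas = −ΔU = -4675 J.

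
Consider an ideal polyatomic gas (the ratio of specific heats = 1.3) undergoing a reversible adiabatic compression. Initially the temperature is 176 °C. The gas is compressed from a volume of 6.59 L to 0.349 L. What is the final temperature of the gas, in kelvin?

T₂ ≈ 1080 K

Adiabatic: T₁V₁^(γ−1) = T₂V₂^(γ−1) ⇒ T₂ = T₁ (V₁/V₂)^(γ−1).
T₁ = 176 °C = 449.1 K.
T₂ = 449.1 × (6.59/0.349)^(0.3) = 1084 K.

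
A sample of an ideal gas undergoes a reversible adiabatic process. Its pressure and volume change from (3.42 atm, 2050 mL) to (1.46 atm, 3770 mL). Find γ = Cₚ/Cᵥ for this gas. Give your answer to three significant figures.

PV^γ = const ⇒ γ = ln(P₂/P₁) / ln(V₁/V₂).
γ = ln(1.46/3.42) / ln(2050/3770) = 1.397.

γ ≈ 1.40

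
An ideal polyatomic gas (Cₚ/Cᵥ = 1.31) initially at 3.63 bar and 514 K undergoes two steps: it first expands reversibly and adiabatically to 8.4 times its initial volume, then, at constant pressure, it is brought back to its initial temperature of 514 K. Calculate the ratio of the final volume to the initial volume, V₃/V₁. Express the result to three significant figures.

Adiabatic step: V₂/V₁ = 8.4; T₂ = T₁·(1/8.4)^(0.31) = 265.7 K.
Isobaric step: V₃/V₂ = T₃/T₂ = 514/265.7.
V₃/V₁ = (V₂/V₁)(V₃/V₂) = 8.4 × (514/265.7) = 16.25.

V₃/V₁ ≈ 16.2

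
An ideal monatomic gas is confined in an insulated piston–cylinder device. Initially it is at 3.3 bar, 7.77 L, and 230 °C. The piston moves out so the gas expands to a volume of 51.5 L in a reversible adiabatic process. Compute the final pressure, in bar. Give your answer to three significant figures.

P₂ ≈ 0.141 bar

Since PV^γ is constant along a reversible adiabat, P₂ = P₁ (V₁/V₂)^γ.
γ = 5/3 for a monatomic ideal gas.
P₂ = 3.3 × (7.77/51.5)^(5/3) = 0.1411 bar.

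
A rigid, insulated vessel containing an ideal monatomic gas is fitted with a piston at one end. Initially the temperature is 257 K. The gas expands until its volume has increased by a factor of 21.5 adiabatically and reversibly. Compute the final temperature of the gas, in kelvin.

T₂ ≈ 33.2 K

For a reversible adiabat TV^(γ−1) is constant, so T₂ = T₁ (V₁/V₂)^(γ−1).
For a monatomic ideal gas γ = 5/3, so γ−1 = 2/3.
T₂ = 257 × (1/21.5)^(2/3) = 33.24 K.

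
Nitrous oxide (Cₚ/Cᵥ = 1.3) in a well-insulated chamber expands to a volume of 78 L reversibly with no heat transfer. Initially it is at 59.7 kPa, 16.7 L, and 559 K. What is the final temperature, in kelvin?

T₂ ≈ 352 K

For a reversible adiabat TV^(γ−1) is constant, so T₂ = T₁ (V₁/V₂)^(γ−1).
T₂ = 559 × (16.7/78)^(0.3) = 352 K.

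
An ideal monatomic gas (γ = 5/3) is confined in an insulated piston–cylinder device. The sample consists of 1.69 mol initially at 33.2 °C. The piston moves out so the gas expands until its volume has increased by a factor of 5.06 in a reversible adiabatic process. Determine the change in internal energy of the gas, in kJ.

ΔU ≈ -4.27 kJ

Adiabatic: T₁V₁^(γ−1) = T₂V₂^(γ−1) ⇒ T₂ = T₁ (V₁/V₂)^(γ−1).
T₁ = 33.2 °C = 306.3 K.
T₂ = 306.3 × (1/5.06)^(2/3) = 103.9 K.
Q = 0, so ΔU = W_on_gas = nCᵥΔT with Cᵥ = R/(γ−1) = 12.47 J/(mol·K).
ΔU = 1.69 × 12.47 × (103.9 − 306.3) = -4266 J.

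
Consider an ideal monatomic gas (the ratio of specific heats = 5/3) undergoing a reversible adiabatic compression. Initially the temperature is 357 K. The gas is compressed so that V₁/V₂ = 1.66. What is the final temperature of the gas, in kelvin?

T₂ ≈ 501 K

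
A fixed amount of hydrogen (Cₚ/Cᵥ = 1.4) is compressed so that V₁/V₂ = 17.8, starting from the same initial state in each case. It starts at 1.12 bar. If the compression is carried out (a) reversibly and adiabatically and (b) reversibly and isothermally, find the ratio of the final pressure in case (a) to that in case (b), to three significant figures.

P_adiabatic / P_isothermal ≈ 3.16

Isothermal: P_b = P₁(V₁/V₂) = 1.12×17.8.
Adiabatic: P_a = P₁(V₁/V₂)^γ = 1.12×17.8^(1.4).
P_a/P_b = (V₁/V₂)^(γ−1) = 17.8^(0.4) = 3.164.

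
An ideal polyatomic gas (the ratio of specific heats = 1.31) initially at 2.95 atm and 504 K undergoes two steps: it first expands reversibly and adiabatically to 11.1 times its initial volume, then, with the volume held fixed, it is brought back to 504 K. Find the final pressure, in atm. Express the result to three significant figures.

Adiabatic step (PV^γ = const): P₂ = 2.95×(1/11.1)^(1.31) = 0.126 atm; T₂ = 504×(1/11.1)^(0.31) = 239 K.
Isochoric: P₃ = P₂(T₃/T₂) = 0.126 × (504/239) = 0.2658 atm.

P₃ ≈ 0.266 atm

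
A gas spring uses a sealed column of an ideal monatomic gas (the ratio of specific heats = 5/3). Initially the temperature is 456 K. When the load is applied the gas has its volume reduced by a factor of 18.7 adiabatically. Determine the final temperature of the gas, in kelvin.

For a reversible adiabat TV^(γ−1) is constant, so T₂ = T₁ (V₁/V₂)^(γ−1).
T₂ = 456 × 18.7^(2/3) = 3213 K.

T₂ ≈ 3210 K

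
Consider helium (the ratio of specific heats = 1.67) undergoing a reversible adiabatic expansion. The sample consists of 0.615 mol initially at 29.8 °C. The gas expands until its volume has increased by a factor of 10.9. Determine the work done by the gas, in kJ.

Adiabatic: T₁V₁^(γ−1) = T₂V₂^(γ−1) ⇒ T₂ = T₁ (V₁/V₂)^(γ−1).
T₁ = 29.8 °C = 302.9 K.
T₂ = 302.9 × (1/10.9)^(0.67) = 61.14 K.
Q = 0, so ΔU = W_on_gas = nCᵥΔT with Cᵥ = R/(γ−1) = 12.41 J/(mol·K).
ΔU = 0.615 × 12.41 × (61.14 − 302.9) = -1845 J.
Work done by the gas = −ΔU = 1845 J.

W ≈ 1.85 kJ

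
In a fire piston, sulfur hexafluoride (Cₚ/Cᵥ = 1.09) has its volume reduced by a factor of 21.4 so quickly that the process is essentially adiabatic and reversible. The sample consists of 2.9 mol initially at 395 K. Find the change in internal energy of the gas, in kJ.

ΔU ≈ 33.6 kJ

For a reversible adiabat TV^(γ−1) is constant, so T₂ = T₁ (V₁/V₂)^(γ−1).
T₂ = 395 × 21.4^(0.09) = 520.4 K.
Q = 0, so ΔU = W_on_gas = nCᵥΔT with Cᵥ = R/(γ−1) = 92.38 J/(mol·K).
ΔU = 2.9 × 92.38 × (520.4 − 395) = 33590 J.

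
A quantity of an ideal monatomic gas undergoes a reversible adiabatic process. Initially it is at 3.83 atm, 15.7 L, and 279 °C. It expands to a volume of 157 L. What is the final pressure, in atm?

Since PV^γ is constant along a reversible adiabat, P₂ = P₁ (V₁/V₂)^γ.
γ = 5/3 for a monatomic ideal gas.
P₂ = 3.83 × (15.7/157)^(5/3) = 0.08251 atm.

P₂ ≈ 0.0825 atm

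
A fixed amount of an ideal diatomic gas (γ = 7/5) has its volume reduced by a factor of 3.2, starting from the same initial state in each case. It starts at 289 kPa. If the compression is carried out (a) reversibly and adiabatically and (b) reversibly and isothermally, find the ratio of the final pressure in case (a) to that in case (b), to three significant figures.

P_adiabatic / P_isothermal ≈ 1.59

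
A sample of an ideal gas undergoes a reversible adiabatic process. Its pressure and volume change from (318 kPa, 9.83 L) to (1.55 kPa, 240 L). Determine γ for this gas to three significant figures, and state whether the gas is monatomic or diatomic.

γ ≈ 1.67; monatomic

PV^γ = const ⇒ γ = ln(P₂/P₁) / ln(V₁/V₂).
γ = ln(1.55/318) / ln(9.83/240) = 1.666.
γ ≈ 1.67 is close to 5/3, so the gas is monatomic.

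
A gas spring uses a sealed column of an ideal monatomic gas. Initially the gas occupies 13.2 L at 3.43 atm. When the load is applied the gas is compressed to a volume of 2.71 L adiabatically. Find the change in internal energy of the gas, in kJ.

γ = 5/3 for a monatomic ideal gas.
P₂ = P₁(V₁/V₂)^γ = 3.43×(13.2/2.71)^(5/3) = 48.01 atm.
For a reversible adiabat, W_by_gas = (P₁V₁ − P₂V₂)/(γ−1).
W_by = (347500×0.0132 − 4.864×10^6×0.00271) / (2/3) = -12890 J.
Q = 0 ⇒ ΔU = −W_by = 12890 J.

ΔU ≈ 12.9 kJ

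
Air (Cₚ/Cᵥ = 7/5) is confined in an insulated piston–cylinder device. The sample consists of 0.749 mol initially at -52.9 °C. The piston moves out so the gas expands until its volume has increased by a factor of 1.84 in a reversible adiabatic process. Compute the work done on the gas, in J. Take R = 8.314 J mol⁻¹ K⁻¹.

W ≈ -742 J

Adiabatic: T₁V₁^(γ−1) = T₂V₂^(γ−1) ⇒ T₂ = T₁ (V₁/V₂)^(γ−1).
T₁ = -52.9 °C = 220.2 K.
T₂ = 220.2 × (1/1.84)^(2/5) = 172.6 K.
Q = 0, so ΔU = W_on_gas = nCᵥΔT with Cᵥ = R/(γ−1) = 20.79 J/(mol·K).
ΔU = 0.749 × 20.79 × (172.6 − 220.2) = -742.1 J.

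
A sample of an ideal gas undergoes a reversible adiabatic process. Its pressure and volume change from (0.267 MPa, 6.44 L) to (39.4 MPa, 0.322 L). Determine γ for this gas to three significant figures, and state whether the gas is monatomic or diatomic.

γ ≈ 1.67; monatomic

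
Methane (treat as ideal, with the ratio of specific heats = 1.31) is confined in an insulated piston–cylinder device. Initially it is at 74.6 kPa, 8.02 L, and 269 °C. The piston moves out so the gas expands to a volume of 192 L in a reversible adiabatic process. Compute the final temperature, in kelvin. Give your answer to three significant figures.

Adiabatic: T₁V₁^(γ−1) = T₂V₂^(γ−1) ⇒ T₂ = T₁ (V₁/V₂)^(γ−1).
T₁ = 269 °C = 542.1 K.
T₂ = 542.1 × (8.02/192)^(0.31) = 202.6 K.

T₂ ≈ 203 K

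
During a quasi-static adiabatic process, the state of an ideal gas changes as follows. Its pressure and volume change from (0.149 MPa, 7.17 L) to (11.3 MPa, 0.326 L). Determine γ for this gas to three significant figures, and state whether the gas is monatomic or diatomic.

PV^γ = const ⇒ γ = ln(P₂/P₁) / ln(V₁/V₂).
γ = ln(11.3/0.149) / ln(7.17/0.326) = 1.4.
γ ≈ 1.40 is close to 7/5, so the gas is diatomic.

γ ≈ 1.40; diatomic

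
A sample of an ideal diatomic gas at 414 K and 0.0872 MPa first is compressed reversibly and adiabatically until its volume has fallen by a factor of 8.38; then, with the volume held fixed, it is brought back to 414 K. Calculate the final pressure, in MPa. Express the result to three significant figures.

P₃ ≈ 0.731 MPa

For a diatomic ideal gas γ = 7/5.
Adiabatic step (PV^γ = const): P₂ = 0.0872×8.38^(7/5) = 1.71 MPa; T₂ = 414×8.38^(2/5) = 968.9 K.
Isochoric: P₃ = P₂(T₃/T₂) = 1.71 × (414/968.9) = 0.7307 MPa.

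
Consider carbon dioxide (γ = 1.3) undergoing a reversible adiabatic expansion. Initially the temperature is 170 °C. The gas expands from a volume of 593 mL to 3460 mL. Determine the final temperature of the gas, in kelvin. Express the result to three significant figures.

For a reversible adiabat TV^(γ−1) is constant, so T₂ = T₁ (V₁/V₂)^(γ−1).
T₁ = 170 °C = 443.1 K.
T₂ = 443.1 × (593/3460)^(0.3) = 261.1 K.

T₂ ≈ 261 K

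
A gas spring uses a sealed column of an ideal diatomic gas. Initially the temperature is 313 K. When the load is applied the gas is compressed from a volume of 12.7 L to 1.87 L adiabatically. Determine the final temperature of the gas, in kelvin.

T₂ ≈ 673 K

For a reversible adiabat TV^(γ−1) is constant, so T₂ = T₁ (V₁/V₂)^(γ−1).
For a diatomic ideal gas γ = 7/5, so γ−1 = 2/5.
T₂ = 313 × (12.7/1.87)^(2/5) = 673.5 K.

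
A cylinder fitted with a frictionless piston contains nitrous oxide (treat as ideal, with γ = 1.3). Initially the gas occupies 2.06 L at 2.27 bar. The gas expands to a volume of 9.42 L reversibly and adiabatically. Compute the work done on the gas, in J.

W ≈ -571 J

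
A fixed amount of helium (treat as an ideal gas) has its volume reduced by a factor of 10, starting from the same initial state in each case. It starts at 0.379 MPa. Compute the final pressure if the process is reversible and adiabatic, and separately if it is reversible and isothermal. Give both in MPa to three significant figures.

adiabatic: 17.6 MPa; isothermal: 3.79 MPa

For a monatomic ideal gas γ = 5/3.
Isothermal: P₂ = P₁(V₁/V₂) = 0.379×10 = 3.79 MPa.
Adiabatic: P₂ = P₁(V₁/V₂)^γ = 0.379×10^(5/3) = 17.59 MPa.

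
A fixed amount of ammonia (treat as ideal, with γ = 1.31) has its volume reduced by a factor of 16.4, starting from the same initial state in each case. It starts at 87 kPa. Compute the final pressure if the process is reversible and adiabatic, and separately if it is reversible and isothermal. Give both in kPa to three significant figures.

adiabatic: 3400 kPa; isothermal: 1430 kPa

Isothermal: P₂ = P₁(V₁/V₂) = 87×16.4 = 1427 kPa.
Adiabatic: P₂ = P₁(V₁/V₂)^γ = 87×16.4^(1.31) = 3396 kPa.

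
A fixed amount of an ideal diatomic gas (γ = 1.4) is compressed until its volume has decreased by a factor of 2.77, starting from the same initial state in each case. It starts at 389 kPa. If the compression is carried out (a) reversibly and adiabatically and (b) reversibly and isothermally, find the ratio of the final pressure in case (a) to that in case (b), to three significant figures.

P_adiabatic / P_isothermal ≈ 1.50

Isothermal: P_b = P₁(V₁/V₂) = 389×2.77.
Adiabatic: P_a = P₁(V₁/V₂)^γ = 389×2.77^(1.4).
P_a/P_b = (V₁/V₂)^(γ−1) = 2.77^(0.4) = 1.503.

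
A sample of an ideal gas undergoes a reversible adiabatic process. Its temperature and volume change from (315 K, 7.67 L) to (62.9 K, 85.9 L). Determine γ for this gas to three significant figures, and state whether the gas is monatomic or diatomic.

TV^(γ−1) = const ⇒ γ − 1 = ln(T₂/T₁) / ln(V₁/V₂).
γ = 1 + ln(62.9/315) / ln(7.67/85.9) = 1.667.
γ ≈ 1.67 is close to 5/3, so the gas is monatomic.

γ ≈ 1.67; monatomic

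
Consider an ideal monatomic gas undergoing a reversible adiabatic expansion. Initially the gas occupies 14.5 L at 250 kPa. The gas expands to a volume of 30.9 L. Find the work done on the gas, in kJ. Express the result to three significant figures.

γ = 5/3 for a monatomic ideal gas.
P₂ = P₁(V₁/V₂)^γ = 250×(14.5/30.9)^(5/3) = 70.84 kPa.
For a reversible adiabat, W_by_gas = (P₁V₁ − P₂V₂)/(γ−1).
W_by = (250000×0.0145 − 70840×0.0309) / (2/3) = 2154 J.
W_on_gas = −W_by = -2154 J.

W ≈ -2.15 kJ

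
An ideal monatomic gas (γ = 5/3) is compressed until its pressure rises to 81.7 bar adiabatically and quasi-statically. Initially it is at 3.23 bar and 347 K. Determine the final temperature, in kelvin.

T₂ ≈ 1260 K

Adiabatic: T₂/T₁ = (P₂/P₁)^((γ−1)/γ).
T₂ = 347 × (81.7/3.23)^(2/5) = 1263 K.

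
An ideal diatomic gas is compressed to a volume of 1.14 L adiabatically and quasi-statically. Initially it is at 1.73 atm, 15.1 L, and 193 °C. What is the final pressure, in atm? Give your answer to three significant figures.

Adiabatic: P₁V₁^γ = P₂V₂^γ ⇒ P₂ = P₁ (V₁/V₂)^γ.
γ = 7/5 for a diatomic ideal gas.
P₂ = 1.73 × (15.1/1.14)^(7/5) = 64.41 atm.

P₂ ≈ 64.4 atm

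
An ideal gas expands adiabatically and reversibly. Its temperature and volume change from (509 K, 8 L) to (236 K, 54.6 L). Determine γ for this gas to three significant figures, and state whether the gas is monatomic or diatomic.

γ ≈ 1.40; diatomic

TV^(γ−1) = const ⇒ γ − 1 = ln(T₂/T₁) / ln(V₁/V₂).
γ = 1 + ln(236/509) / ln(8/54.6) = 1.4.
γ ≈ 1.40 is close to 7/5, so the gas is diatomic.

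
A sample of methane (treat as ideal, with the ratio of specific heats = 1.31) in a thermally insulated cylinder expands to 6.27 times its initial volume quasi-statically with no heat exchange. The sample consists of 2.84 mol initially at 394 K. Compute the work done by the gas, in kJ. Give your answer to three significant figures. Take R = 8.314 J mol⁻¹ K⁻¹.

For a reversible adiabat TV^(γ−1) is constant, so T₂ = T₁ (V₁/V₂)^(γ−1).
T₂ = 394 × (1/6.27)^(0.31) = 223 K.
Q = 0, so ΔU = W_on_gas = nCᵥΔT with Cᵥ = R/(γ−1) = 26.82 J/(mol·K).
ΔU = 2.84 × 26.82 × (223 − 394) = -13020 J.
Work done by the gas = −ΔU = 13020 J.

W ≈ 13.0 kJ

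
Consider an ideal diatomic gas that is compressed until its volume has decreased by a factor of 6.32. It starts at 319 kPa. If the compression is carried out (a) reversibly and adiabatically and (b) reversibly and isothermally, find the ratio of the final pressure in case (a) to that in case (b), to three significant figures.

For a diatomic ideal gas γ = 7/5.
Isothermal: P_b = P₁(V₁/V₂) = 319×6.32.
Adiabatic: P_a = P₁(V₁/V₂)^γ = 319×6.32^(7/5).
P_a/P_b = (V₁/V₂)^(γ−1) = 6.32^(2/5) = 2.091.

P_adiabatic / P_isothermal ≈ 2.09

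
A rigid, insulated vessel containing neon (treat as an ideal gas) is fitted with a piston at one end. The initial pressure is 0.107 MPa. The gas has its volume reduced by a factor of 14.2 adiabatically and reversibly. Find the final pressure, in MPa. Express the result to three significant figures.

P₂ ≈ 8.91 MPa

Adiabatic: P₁V₁^γ = P₂V₂^γ ⇒ P₂ = P₁ (V₁/V₂)^γ.
For a monatomic ideal gas γ = 5/3.
P₂ = 0.107 × 14.2^(5/3) = 8.91 MPa.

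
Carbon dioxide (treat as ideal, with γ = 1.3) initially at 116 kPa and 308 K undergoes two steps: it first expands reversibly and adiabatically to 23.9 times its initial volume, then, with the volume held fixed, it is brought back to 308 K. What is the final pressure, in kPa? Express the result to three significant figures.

Adiabatic step (PV^γ = const): P₂ = 116×(1/23.9)^(1.3) = 1.873 kPa; T₂ = 308×(1/23.9)^(0.3) = 118.9 K.
Isochoric: P₃ = P₂(T₃/T₂) = 1.873 × (308/118.9) = 4.854 kPa.

P₃ ≈ 4.85 kPa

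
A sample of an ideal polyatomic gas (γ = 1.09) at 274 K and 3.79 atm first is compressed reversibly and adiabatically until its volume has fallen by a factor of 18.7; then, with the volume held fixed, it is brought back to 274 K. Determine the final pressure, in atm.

P₃ ≈ 70.9 atm

Adiabatic step (PV^γ = const): P₂ = 3.79×18.7^(1.09) = 92.25 atm; T₂ = 274×18.7^(0.09) = 356.6 K.
Isochoric: P₃ = P₂(T₃/T₂) = 92.25 × (274/356.6) = 70.87 atm.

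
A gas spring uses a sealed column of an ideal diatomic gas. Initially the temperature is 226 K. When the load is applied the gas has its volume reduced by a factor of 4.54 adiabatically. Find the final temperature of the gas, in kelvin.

T₂ ≈ 414 K

For a reversible adiabat TV^(γ−1) is constant, so T₂ = T₁ (V₁/V₂)^(γ−1).
For a diatomic ideal gas γ = 7/5, so γ−1 = 2/5.
T₂ = 226 × 4.54^(2/5) = 413.9 K.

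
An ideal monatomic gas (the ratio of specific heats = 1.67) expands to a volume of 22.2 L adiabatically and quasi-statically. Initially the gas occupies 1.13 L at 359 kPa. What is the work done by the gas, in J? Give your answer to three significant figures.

P₂ = P₁(V₁/V₂)^γ = 359×(1.13/22.2)^(1.67) = 2.485 kPa.
For a reversible adiabat, W_by_gas = (P₁V₁ − P₂V₂)/(γ−1).
W_by = (359000×0.00113 − 2485×0.0222) / (0.67) = 523.1 J.

W ≈ 523 J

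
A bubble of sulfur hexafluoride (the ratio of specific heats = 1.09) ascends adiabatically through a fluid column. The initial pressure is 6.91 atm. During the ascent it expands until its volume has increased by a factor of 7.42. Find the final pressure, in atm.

P₂ ≈ 0.778 atm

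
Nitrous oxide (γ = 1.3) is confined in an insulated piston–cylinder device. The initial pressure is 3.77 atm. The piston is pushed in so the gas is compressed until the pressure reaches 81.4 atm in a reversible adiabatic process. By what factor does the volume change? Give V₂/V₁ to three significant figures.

V₂/V₁ ≈ 0.0941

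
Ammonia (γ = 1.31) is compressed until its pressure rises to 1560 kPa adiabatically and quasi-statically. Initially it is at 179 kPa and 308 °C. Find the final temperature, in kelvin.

Along an adiabat T P^((1−γ)/γ) is constant, so T₂ = T₁ (P₂/P₁)^((γ−1)/γ).
T₁ = 308 °C = 581.1 K.
T₂ = 581.1 × (1560/179)^(0.237) = 970.1 K.

T₂ ≈ 970 K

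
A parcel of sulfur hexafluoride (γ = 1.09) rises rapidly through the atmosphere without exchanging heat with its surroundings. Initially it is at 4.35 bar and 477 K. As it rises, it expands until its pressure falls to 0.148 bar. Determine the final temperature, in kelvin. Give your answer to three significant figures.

Adiabatic: T₂/T₁ = (P₂/P₁)^((γ−1)/γ).
T₂ = 477 × (0.148/4.35)^(0.0826) = 360.8 K.

T₂ ≈ 361 K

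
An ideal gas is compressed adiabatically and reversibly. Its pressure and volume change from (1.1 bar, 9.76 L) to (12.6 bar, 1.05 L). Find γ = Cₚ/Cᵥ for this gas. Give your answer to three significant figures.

γ ≈ 1.09

PV^γ = const ⇒ γ = ln(P₂/P₁) / ln(V₁/V₂).
γ = ln(12.6/1.1) / ln(9.76/1.05) = 1.094.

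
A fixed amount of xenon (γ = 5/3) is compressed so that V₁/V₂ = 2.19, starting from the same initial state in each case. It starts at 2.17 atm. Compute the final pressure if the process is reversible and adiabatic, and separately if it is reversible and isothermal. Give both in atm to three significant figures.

adiabatic: 8.01 atm; isothermal: 4.75 atm

Isothermal: P₂ = P₁(V₁/V₂) = 2.17×2.19 = 4.752 atm.
Adiabatic: P₂ = P₁(V₁/V₂)^γ = 2.17×2.19^(5/3) = 8.014 atm.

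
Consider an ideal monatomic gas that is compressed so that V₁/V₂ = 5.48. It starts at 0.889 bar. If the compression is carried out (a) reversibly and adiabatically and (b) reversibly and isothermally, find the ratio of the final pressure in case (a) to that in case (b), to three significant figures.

P_adiabatic / P_isothermal ≈ 3.11

For a monatomic ideal gas γ = 5/3.
Isothermal: P_b = P₁(V₁/V₂) = 0.889×5.48.
Adiabatic: P_a = P₁(V₁/V₂)^γ = 0.889×5.48^(5/3).
P_a/P_b = (V₁/V₂)^(γ−1) = 5.48^(2/3) = 3.108.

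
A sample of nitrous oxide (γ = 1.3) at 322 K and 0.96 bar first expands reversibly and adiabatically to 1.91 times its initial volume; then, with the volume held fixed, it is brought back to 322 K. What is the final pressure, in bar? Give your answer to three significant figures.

Adiabatic step (PV^γ = const): P₂ = 0.96×(1/1.91)^(1.3) = 0.4139 bar; T₂ = 322×(1/1.91)^(0.3) = 265.2 K.
Isochoric: P₃ = P₂(T₃/T₂) = 0.4139 × (322/265.2) = 0.5026 bar.

P₃ ≈ 0.503 bar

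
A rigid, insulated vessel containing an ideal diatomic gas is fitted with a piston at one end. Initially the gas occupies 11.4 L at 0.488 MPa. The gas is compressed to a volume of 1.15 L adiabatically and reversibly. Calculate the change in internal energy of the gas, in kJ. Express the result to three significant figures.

γ = 7/5 for a diatomic ideal gas.
P₂ = P₁(V₁/V₂)^γ = 0.488×(11.4/1.15)^(7/5) = 12.11 MPa.
For a reversible adiabat, W_by_gas = (P₁V₁ − P₂V₂)/(γ−1).
W_by = (488000×0.0114 − 1.211×10^7×0.00115) / (2/5) = -20910 J.
Q = 0 ⇒ ΔU = −W_by = 20910 J.

ΔU ≈ 20.9 kJ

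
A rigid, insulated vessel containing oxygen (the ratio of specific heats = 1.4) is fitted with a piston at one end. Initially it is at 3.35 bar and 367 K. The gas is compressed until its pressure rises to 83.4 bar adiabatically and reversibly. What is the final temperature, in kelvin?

Adiabatic: T₂/T₁ = (P₂/P₁)^((γ−1)/γ).
T₂ = 367 × (83.4/3.35)^(0.286) = 919.5 K.

T₂ ≈ 920 K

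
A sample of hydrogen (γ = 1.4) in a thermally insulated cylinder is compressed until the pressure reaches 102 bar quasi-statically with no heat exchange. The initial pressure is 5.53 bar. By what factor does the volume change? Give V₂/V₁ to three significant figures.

From PV^γ = const, V₂/V₁ = (P₁/P₂)^(1/γ).
V₂/V₁ = (5.53/102)^(0.714) = 0.1247.

V₂/V₁ ≈ 0.125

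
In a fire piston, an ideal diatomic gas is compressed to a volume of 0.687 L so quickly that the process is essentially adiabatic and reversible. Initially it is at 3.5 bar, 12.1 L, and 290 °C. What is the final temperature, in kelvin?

T₂ ≈ 1770 K

Adiabatic: T₁V₁^(γ−1) = T₂V₂^(γ−1) ⇒ T₂ = T₁ (V₁/V₂)^(γ−1).
γ = 7/5 for a diatomic ideal gas.
T₁ = 290 °C = 563.1 K.
T₂ = 563.1 × (12.1/0.687)^(2/5) = 1774 K.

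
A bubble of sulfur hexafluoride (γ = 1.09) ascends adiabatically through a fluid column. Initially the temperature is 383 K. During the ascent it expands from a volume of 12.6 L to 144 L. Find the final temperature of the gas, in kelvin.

T₂ ≈ 308 K

Adiabatic: T₁V₁^(γ−1) = T₂V₂^(γ−1) ⇒ T₂ = T₁ (V₁/V₂)^(γ−1).
T₂ = 383 × (12.6/144)^(0.09) = 307.6 K.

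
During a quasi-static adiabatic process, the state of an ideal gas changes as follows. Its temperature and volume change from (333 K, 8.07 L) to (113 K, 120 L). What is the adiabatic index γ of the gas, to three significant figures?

γ ≈ 1.40

TV^(γ−1) = const ⇒ γ − 1 = ln(T₂/T₁) / ln(V₁/V₂).
γ = 1 + ln(113/333) / ln(8.07/120) = 1.4.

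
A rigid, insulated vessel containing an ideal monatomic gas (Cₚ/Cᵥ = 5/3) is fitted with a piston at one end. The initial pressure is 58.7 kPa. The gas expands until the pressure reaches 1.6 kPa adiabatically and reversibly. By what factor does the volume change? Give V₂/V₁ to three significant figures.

V₂/V₁ ≈ 8.68

From PV^γ = const, V₂/V₁ = (P₁/P₂)^(1/γ).
V₂/V₁ = (58.7/1.6)^(3/5) = 8.684.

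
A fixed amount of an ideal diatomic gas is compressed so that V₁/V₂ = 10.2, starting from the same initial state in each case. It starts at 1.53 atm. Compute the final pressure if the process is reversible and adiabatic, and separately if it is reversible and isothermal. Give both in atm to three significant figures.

For a diatomic ideal gas γ = 7/5.
Isothermal: P₂ = P₁(V₁/V₂) = 1.53×10.2 = 15.61 atm.
Adiabatic: P₂ = P₁(V₁/V₂)^γ = 1.53×10.2^(7/5) = 39.51 atm.

adiabatic: 39.5 atm; isothermal: 15.6 atm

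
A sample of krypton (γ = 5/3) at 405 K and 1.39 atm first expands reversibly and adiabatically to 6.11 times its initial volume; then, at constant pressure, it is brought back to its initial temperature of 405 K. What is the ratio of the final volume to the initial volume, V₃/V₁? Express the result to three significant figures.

V₃/V₁ ≈ 20.4

Adiabatic step: V₂/V₁ = 6.11; T₂ = T₁·(1/6.11)^(2/3) = 121.2 K.
Isobaric step: V₃/V₂ = T₃/T₂ = 405/121.2.
V₃/V₁ = (V₂/V₁)(V₃/V₂) = 6.11 × (405/121.2) = 20.42.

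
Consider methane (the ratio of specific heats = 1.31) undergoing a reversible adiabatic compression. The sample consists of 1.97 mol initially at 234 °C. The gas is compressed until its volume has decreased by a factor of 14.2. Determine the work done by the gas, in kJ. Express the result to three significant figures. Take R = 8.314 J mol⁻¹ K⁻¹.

For a reversible adiabat TV^(γ−1) is constant, so T₂ = T₁ (V₁/V₂)^(γ−1).
T₁ = 234 °C = 507.1 K.
T₂ = 507.1 × 14.2^(0.31) = 1154 K.
Q = 0, so ΔU = W_on_gas = nCᵥΔT with Cᵥ = R/(γ−1) = 26.82 J/(mol·K).
ΔU = 1.97 × 26.82 × (1154 − 507.1) = 34200 J.
Work done by the gas = −ΔU = -34200 J.

W ≈ -34.2 kJ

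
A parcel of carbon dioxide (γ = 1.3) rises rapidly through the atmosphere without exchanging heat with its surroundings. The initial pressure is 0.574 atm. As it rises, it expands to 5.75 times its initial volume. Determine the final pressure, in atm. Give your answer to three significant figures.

P₂ ≈ 0.0591 atm

Adiabatic: P₁V₁^γ = P₂V₂^γ ⇒ P₂ = P₁ (V₁/V₂)^γ.
P₂ = 0.574 × (1/5.75)^(1.3) = 0.05907 atm.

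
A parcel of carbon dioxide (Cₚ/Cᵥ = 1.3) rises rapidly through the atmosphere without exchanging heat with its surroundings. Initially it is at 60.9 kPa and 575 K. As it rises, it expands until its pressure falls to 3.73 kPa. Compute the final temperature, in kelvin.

Along an adiabat T P^((1−γ)/γ) is constant, so T₂ = T₁ (P₂/P₁)^((γ−1)/γ).
T₂ = 575 × (3.73/60.9)^(0.231) = 301.8 K.

T₂ ≈ 302 K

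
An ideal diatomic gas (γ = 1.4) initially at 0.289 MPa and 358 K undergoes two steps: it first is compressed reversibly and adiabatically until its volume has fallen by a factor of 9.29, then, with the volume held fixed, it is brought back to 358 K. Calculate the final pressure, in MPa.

P₃ ≈ 2.68 MPa

Adiabatic step (PV^γ = const): P₂ = 0.289×9.29^(1.4) = 6.548 MPa; T₂ = 358×9.29^(0.4) = 873.2 K.
Isochoric: P₃ = P₂(T₃/T₂) = 6.548 × (358/873.2) = 2.685 MPa.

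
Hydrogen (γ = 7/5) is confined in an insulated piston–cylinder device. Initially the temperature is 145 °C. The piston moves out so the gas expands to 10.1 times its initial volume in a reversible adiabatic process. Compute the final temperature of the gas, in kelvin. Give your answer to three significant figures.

T₂ ≈ 166 K

Adiabatic: T₁V₁^(γ−1) = T₂V₂^(γ−1) ⇒ T₂ = T₁ (V₁/V₂)^(γ−1).
T₁ = 145 °C = 418.1 K.
T₂ = 418.1 × (1/10.1)^(2/5) = 165.8 K.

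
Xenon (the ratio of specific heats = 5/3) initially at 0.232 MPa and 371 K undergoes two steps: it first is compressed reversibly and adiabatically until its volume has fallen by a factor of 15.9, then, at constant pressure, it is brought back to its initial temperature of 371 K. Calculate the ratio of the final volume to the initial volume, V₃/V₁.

V₃/V₁ ≈ 0.00995

Adiabatic step: V₂/V₁ = 0.06289; T₂ = T₁·15.9^(2/3) = 2346 K.
Isobaric step: V₃/V₂ = T₃/T₂ = 371/2346.
V₃/V₁ = (V₂/V₁)(V₃/V₂) = 0.06289 × (371/2346) = 0.009947.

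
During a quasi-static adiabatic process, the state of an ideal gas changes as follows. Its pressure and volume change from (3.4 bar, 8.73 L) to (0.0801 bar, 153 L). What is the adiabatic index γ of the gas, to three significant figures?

γ ≈ 1.31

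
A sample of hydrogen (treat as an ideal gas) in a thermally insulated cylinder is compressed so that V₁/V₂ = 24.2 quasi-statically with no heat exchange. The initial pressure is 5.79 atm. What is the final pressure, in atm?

P₂ ≈ 501 atm

Since PV^γ is constant along a reversible adiabat, P₂ = P₁ (V₁/V₂)^γ.
For a diatomic ideal gas γ = 7/5.
P₂ = 5.79 × 24.2^(7/5) = 501.2 atm.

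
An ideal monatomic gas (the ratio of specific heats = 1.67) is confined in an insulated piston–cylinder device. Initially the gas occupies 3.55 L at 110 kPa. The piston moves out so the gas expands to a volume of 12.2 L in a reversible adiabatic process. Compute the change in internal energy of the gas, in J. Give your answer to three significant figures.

ΔU ≈ -328 J

P₂ = P₁(V₁/V₂)^γ = 110×(3.55/12.2)^(1.67) = 14 kPa.
For a reversible adiabat, W_by_gas = (P₁V₁ − P₂V₂)/(γ−1).
W_by = (110000×0.00355 − 14000×0.0122) / (0.67) = 328 J.
Q = 0 ⇒ ΔU = −W_by = -328 J.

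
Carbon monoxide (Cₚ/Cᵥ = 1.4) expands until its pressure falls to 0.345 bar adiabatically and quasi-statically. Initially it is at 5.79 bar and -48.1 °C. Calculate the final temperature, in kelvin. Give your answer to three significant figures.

Adiabatic: T₂/T₁ = (P₂/P₁)^((γ−1)/γ).
T₁ = -48.1 °C = 225 K.
T₂ = 225 × (0.345/5.79)^(0.286) = 100.5 K.

T₂ ≈ 101 K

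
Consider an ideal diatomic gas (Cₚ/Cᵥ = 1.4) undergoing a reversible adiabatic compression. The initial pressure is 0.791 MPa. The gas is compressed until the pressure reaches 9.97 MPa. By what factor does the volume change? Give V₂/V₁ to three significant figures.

V₂/V₁ ≈ 0.164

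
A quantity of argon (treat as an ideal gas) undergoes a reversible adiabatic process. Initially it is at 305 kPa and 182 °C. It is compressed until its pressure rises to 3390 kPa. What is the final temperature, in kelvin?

T₂ ≈ 1190 K

Adiabatic: T₂/T₁ = (P₂/P₁)^((γ−1)/γ).
For a monatomic ideal gas γ = 5/3, so (γ−1)/γ = 2/5.
T₁ = 182 °C = 455.1 K.
T₂ = 455.1 × (3390/305)^(2/5) = 1193 K.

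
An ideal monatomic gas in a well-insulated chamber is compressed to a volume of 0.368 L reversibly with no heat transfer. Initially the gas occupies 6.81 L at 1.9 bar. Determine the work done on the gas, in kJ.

W ≈ 11.6 kJ

γ = 5/3 for a monatomic ideal gas.
P₂ = P₁(V₁/V₂)^γ = 1.9×(6.81/0.368)^(5/3) = 246 bar.
For a reversible adiabat, W_by_gas = (P₁V₁ − P₂V₂)/(γ−1).
W_by = (190000×0.00681 − 2.46×10^7×0.000368) / (2/3) = -11640 J.
W_on_gas = −W_by = 11640 J.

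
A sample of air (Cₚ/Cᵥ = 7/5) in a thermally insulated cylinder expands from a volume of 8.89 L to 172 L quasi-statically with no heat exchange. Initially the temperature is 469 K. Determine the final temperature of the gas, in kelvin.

For a reversible adiabat TV^(γ−1) is constant, so T₂ = T₁ (V₁/V₂)^(γ−1).
T₂ = 469 × (8.89/172)^(2/5) = 143.4 K.

T₂ ≈ 143 K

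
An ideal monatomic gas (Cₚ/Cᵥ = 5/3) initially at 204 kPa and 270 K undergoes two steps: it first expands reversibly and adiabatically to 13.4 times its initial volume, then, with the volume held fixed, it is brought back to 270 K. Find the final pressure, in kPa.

Adiabatic step (PV^γ = const): P₂ = 204×(1/13.4)^(5/3) = 2.698 kPa; T₂ = 270×(1/13.4)^(2/3) = 47.86 K.
Isochoric: P₃ = P₂(T₃/T₂) = 2.698 × (270/47.86) = 15.22 kPa.

P₃ ≈ 15.2 kPa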